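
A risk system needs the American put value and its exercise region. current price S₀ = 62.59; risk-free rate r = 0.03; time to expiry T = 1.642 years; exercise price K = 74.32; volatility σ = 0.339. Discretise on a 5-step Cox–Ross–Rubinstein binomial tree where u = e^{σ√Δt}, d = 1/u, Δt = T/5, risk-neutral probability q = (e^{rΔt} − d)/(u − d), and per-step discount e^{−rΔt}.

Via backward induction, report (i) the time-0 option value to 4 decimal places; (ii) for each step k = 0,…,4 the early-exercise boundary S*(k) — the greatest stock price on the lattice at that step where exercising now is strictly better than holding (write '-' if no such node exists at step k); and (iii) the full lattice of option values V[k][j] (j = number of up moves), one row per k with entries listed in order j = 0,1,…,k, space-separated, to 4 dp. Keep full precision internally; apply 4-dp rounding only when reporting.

price = 16.4436
boundary = - - 42.4391 51.5389 42.4391
tree:
16.4436
23.4484 9.1018
31.8809 14.6860 3.1657
39.3741 22.7811 6.1119 0.0000
45.5442 31.8809 11.7998 0.0000 0.0000
50.6250 39.3741 22.7811 0.0000 0.0000 0.0000

Δt=0.32840, u=1.21442, d=0.82344, q=0.47691, disc=e^(-rΔt)=0.99020
k=5 terminal: V=max(K-S,0) → 50.6250 39.3741 22.7811 0.0000 0.0000 0.0000
k=4: j=0 S=28.7758 intr=45.5442 cont=44.8156 V=45.5442[EX]; j=1 S=42.4391 intr=31.8809 cont=31.1523 V=31.8809[EX]; j=2 S=62.5900 intr=11.7300 cont=11.7998 V=11.7998[hold]; j=3 S=92.3090 intr=0.0000 cont=0.0000 V=0.0000[hold]; j=4 S=136.1392 intr=0.0000 cont=0.0000 V=0.0000[hold]  S*(4)=42.4391
k=3: j=0 S=34.9459 intr=39.3741 cont=38.6455 V=39.3741[EX]; j=1 S=51.5389 intr=22.7811 cont=22.0854 V=22.7811[EX]; j=2 S=76.0107 intr=0.0000 cont=6.1119 V=6.1119[hold]; j=3 S=112.1020 intr=0.0000 cont=0.0000 V=0.0000[hold]  S*(3)=51.5389
k=2: j=0 S=42.4391 intr=31.8809 cont=31.1523 V=31.8809[EX]; j=1 S=62.5900 intr=11.7300 cont=14.6860 V=14.6860[hold]; j=2 S=92.3090 intr=0.0000 cont=3.1657 V=3.1657[hold]  S*(2)=42.4391
k=1: j=0 S=51.5389 intr=22.7811 cont=23.4484 V=23.4484[hold]; j=1 S=76.0107 intr=0.0000 cont=9.1018 V=9.1018[hold]  S*(1)=-
k=0: j=0 S=62.5900 intr=11.7300 cont=16.4436 V=16.4436[hold]  S*(0)=-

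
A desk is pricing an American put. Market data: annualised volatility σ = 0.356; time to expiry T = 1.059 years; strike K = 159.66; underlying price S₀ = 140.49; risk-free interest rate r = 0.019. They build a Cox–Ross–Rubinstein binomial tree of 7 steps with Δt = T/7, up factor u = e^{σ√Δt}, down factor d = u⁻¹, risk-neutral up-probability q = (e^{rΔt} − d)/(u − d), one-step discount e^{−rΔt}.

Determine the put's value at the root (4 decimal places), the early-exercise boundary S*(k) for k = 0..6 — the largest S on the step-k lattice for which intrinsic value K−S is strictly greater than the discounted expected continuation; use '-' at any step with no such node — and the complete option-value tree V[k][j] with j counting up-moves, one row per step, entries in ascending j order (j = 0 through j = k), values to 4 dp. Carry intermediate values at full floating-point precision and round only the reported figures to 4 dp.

Δt=0.15129, u=1.14851, d=0.87069, q=0.47580, disc=e^(-rΔt)=0.99713
k=7 terminal: V=max(K-S,0) → 106.3640 89.3582 66.9262 37.3366 0.0000 0.0000 0.0000 0.0000
k=6: j=0 S=61.2111 intr=98.4489 cont=97.9906 V=98.4489[EX]; j=1 S=80.7425 intr=78.9175 cont=78.4592 V=78.9175[EX]; j=2 S=106.5059 intr=53.1541 cont=52.6958 V=53.1541[EX]; j=3 S=140.4900 intr=19.1700 cont=19.5157 V=19.5157[hold]; j=4 S=185.3178 intr=0.0000 cont=0.0000 V=0.0000[hold]; j=5 S=244.4493 intr=0.0000 cont=0.0000 V=0.0000[hold]; j=6 S=322.4485 intr=0.0000 cont=0.0000 V=0.0000[hold]  S*(6)=106.5059
k=5: j=0 S=70.3018 intr=89.3582 cont=88.9000 V=89.3582[EX]; j=1 S=92.7338 intr=66.9262 cont=66.4680 V=66.9262[EX]; j=2 S=122.3234 intr=37.3366 cont=37.0423 V=37.3366[EX]; j=3 S=161.3546 intr=0.0000 cont=10.2008 V=10.2008[hold]; j=4 S=212.8398 intr=0.0000 cont=0.0000 V=0.0000[hold]; j=5 S=280.7531 intr=0.0000 cont=0.0000 V=0.0000[hold]  S*(5)=122.3234
k=4: j=0 S=80.7425 intr=78.9175 cont=78.4592 V=78.9175[EX]; j=1 S=106.5059 intr=53.1541 cont=52.6958 V=53.1541[EX]; j=2 S=140.4900 intr=19.1700 cont=24.3553 V=24.3553[hold]; j=3 S=185.3178 intr=0.0000 cont=5.3319 V=5.3319[hold]; j=4 S=244.4493 intr=0.0000 cont=0.0000 V=0.0000[hold]  S*(4)=106.5059
k=3: j=0 S=92.7338 intr=66.9262 cont=66.4680 V=66.9262[EX]; j=1 S=122.3234 intr=37.3366 cont=39.3384 V=39.3384[hold]; j=2 S=161.3546 intr=0.0000 cont=15.2600 V=15.2600[hold]; j=3 S=212.8398 intr=0.0000 cont=2.7870 V=2.7870[hold]  S*(3)=92.7338
k=2: j=0 S=106.5059 intr=53.1541 cont=53.6455 V=53.6455[hold]; j=1 S=140.4900 intr=19.1700 cont=27.8019 V=27.8019[hold]; j=2 S=185.3178 intr=0.0000 cont=9.2986 V=9.2986[hold]  S*(2)=-
k=1: j=0 S=122.3234 intr=37.3366 cont=41.2305 V=41.2305[hold]; j=1 S=161.3546 intr=0.0000 cont=18.9435 V=18.9435[hold]  S*(1)=-
k=0: j=0 S=140.4900 intr=19.1700 cont=30.5384 V=30.5384[hold]  S*(0)=-

price = 30.5384
boundary = - - - 92.7338 106.5059 122.3234 106.5059
tree:
30.5384
41.2305 18.9435
53.6455 27.8019 9.2986
66.9262 39.3384 15.2600 2.7870
78.9175 53.1541 24.3553 5.3319 0.0000
89.3582 66.9262 37.3366 10.2008 0.0000 0.0000
98.4489 78.9175 53.1541 19.5157 0.0000 0.0000 0.0000
106.3640 89.3582 66.9262 37.3366 0.0000 0.0000 0.0000 0.0000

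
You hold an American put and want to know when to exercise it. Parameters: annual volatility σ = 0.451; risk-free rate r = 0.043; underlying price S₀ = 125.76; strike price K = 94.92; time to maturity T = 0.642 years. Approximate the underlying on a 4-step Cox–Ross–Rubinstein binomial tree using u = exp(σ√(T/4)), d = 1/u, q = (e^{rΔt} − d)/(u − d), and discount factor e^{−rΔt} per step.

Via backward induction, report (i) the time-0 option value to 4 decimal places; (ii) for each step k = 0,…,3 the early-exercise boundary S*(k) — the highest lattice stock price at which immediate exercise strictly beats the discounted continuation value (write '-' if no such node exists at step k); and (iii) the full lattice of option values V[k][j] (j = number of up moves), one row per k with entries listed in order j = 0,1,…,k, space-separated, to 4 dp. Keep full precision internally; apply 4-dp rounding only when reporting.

price = 4.5744
boundary = - - - 73.1367
tree:
4.5744
7.8194 1.0405
13.1740 1.9919 0.0000
21.7833 3.8132 0.0000 0.0000
33.8727 7.2998 0.0000 0.0000 0.0000

Δt=0.16050  u=1.19803  d=0.83470  q=0.47401  discount=0.99312
step 4 (expiry): payoffs max(K−S,0) = 33.8727 7.2998 0.0000 0.0000 0.0000
step 3: (k=3,j=0): S=73.1367, (K−S)⁺=21.7833, hold=21.1305 ⇒ V=21.7833 exercise | (k=3,j=1): S=104.9720, (K−S)⁺=0.0000, hold=3.8132 ⇒ V=3.8132 continue | (k=3,j=2): S=150.6647, (K−S)⁺=0.0000, hold=0.0000 ⇒ V=0.0000 continue | (k=3,j=3): S=216.2468, (K−S)⁺=0.0000, hold=0.0000 ⇒ V=0.0000 continue  boundary S*=73.1367
step 2: (k=2,j=0): S=87.6202, (K−S)⁺=7.2998, hold=13.1740 ⇒ V=13.1740 continue | (k=2,j=1): S=125.7600, (K−S)⁺=0.0000, hold=1.9919 ⇒ V=1.9919 continue | (k=2,j=2): S=180.5014, (K−S)⁺=0.0000, hold=0.0000 ⇒ V=0.0000 continue  boundary S*=-
step 1: (k=1,j=0): S=104.9720, (K−S)⁺=0.0000, hold=7.8194 ⇒ V=7.8194 continue | (k=1,j=1): S=150.6647, (K−S)⁺=0.0000, hold=1.0405 ⇒ V=1.0405 continue  boundary S*=-
step 0: (k=0,j=0): S=125.7600, (K−S)⁺=0.0000, hold=4.5744 ⇒ V=4.5744 continue  boundary S*=-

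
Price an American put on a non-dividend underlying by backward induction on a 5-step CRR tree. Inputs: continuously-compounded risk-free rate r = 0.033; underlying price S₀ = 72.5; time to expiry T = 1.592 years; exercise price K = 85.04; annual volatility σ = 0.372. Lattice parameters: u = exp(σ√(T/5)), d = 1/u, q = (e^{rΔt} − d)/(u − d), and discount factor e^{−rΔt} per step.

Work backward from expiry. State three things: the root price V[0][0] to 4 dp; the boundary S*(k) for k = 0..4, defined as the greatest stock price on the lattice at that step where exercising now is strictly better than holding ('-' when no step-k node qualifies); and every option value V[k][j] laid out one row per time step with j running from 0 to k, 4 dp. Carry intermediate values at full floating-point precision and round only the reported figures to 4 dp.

params: Δt=0.31840 u=1.23356 d=0.81066 q=0.47269 e^(-rΔt)=0.98955
t_5 payoffs: 59.6579 46.4165 26.2672 0.0000 0.0000 0.0000
t_4: node(4,0) S=31.3105 payoff=53.7295 vs cont=52.8406 → 53.7295 [stop]  node(4,1) S=47.6446 payoff=37.3954 vs cont=36.5065 → 37.3954 [stop]  node(4,2) S=72.5000 payoff=12.5400 vs cont=13.7062 → 13.7062 [wait]  node(4,3) S=110.3220 payoff=0.0000 vs cont=0.0000 → 0.0000 [wait]  node(4,4) S=167.8750 payoff=0.0000 vs cont=0.0000 → 0.0000 [wait]  ⇒ S*(4)=47.6446
t_3: node(3,0) S=38.6235 payoff=46.4165 vs cont=45.5276 → 46.4165 [stop]  node(3,1) S=58.7728 payoff=26.2672 vs cont=25.9239 → 26.2672 [stop]  node(3,2) S=89.4335 payoff=0.0000 vs cont=7.1519 → 7.1519 [wait]  node(3,3) S=136.0893 payoff=0.0000 vs cont=0.0000 → 0.0000 [wait]  ⇒ S*(3)=58.7728
t_2: node(2,0) S=47.6446 payoff=37.3954 vs cont=36.5065 → 37.3954 [stop]  node(2,1) S=72.5000 payoff=12.5400 vs cont=17.0515 → 17.0515 [wait]  node(2,2) S=110.3220 payoff=0.0000 vs cont=3.7318 → 3.7318 [wait]  ⇒ S*(2)=47.6446
t_1: node(1,0) S=58.7728 payoff=26.2672 vs cont=27.4886 → 27.4886 [wait]  node(1,1) S=89.4335 payoff=0.0000 vs cont=10.6430 → 10.6430 [wait]  ⇒ S*(1)=-
t_0: node(0,0) S=72.5000 payoff=12.5400 vs cont=19.3218 → 19.3218 [wait]  ⇒ S*(0)=-

price = 19.3218
boundary = - - 47.6446 58.7728 47.6446
tree:
19.3218
27.4886 10.6430
37.3954 17.0515 3.7318
46.4165 26.2672 7.1519 0.0000
53.7295 37.3954 13.7062 0.0000 0.0000
59.6579 46.4165 26.2672 0.0000 0.0000 0.0000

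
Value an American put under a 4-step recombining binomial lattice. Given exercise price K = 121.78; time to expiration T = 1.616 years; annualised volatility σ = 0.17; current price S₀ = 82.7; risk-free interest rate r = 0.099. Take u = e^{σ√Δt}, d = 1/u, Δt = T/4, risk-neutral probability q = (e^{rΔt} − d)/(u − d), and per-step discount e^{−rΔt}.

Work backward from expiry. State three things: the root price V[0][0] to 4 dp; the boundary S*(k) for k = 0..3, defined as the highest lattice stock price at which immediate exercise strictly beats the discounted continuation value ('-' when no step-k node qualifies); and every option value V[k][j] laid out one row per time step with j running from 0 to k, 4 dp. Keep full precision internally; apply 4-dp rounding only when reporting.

price = 39.0800
boundary = 82.7000 92.1367 102.6502 114.3634
tree:
39.0800
47.5502 29.6433
55.1528 39.0800 19.1298
61.9768 47.5502 29.6433 7.4166
68.1019 55.1528 39.0800 19.1298 0.0000

Δt=0.40400, u=1.11411, d=0.89758, q=0.66147, disc=e^(-rΔt)=0.96079
k=4 terminal: V=max(K-S,0) → 68.1019 55.1528 39.0800 19.1298 0.0000
k=3: j=0 S=59.8032 intr=61.9768 cont=57.2022 V=61.9768[EX]; j=1 S=74.2298 intr=47.5502 cont=42.7756 V=47.5502[EX]; j=2 S=92.1367 intr=29.6433 cont=24.8687 V=29.6433[EX]; j=3 S=114.3634 intr=7.4166 cont=6.2221 V=7.4166[EX]  S*(3)=114.3634
k=2: j=0 S=66.6272 intr=55.1528 cont=50.3783 V=55.1528[EX]; j=1 S=82.7000 intr=39.0800 cont=34.3054 V=39.0800[EX]; j=2 S=102.6502 intr=19.1298 cont=14.3552 V=19.1298[EX]  S*(2)=102.6502
k=1: j=0 S=74.2298 intr=47.5502 cont=42.7756 V=47.5502[EX]; j=1 S=92.1367 intr=29.6433 cont=24.8687 V=29.6433[EX]  S*(1)=92.1367
k=0: j=0 S=82.7000 intr=39.0800 cont=34.3054 V=39.0800[EX]  S*(0)=82.7000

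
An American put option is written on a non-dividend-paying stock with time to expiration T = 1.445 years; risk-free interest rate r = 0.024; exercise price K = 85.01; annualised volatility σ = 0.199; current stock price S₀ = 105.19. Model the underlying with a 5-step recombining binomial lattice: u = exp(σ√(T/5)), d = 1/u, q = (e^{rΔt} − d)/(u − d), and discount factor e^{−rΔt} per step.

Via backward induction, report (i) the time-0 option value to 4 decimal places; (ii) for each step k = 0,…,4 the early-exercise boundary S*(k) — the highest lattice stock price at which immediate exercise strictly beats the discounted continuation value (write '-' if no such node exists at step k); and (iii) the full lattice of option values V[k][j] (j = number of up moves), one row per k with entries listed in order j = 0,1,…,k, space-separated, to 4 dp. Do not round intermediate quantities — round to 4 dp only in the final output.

params: Δt=0.28900 u=1.11291 d=0.89854 q=0.50575 e^(-rΔt)=0.99309
t_5 payoffs: 23.3972 8.6981 0.0000 0.0000 0.0000 0.0000
t_4: node(4,0) S=68.5696 payoff=16.4404 vs cont=15.8528 → 16.4404 [stop]  node(4,1) S=84.9284 payoff=0.0816 vs cont=4.2693 → 4.2693 [wait]  node(4,2) S=105.1900 payoff=0.0000 vs cont=0.0000 → 0.0000 [wait]  node(4,3) S=130.2855 payoff=0.0000 vs cont=0.0000 → 0.0000 [wait]  node(4,4) S=161.3680 payoff=0.0000 vs cont=0.0000 → 0.0000 [wait]  ⇒ S*(4)=68.5696
t_3: node(3,0) S=76.3119 payoff=8.6981 vs cont=10.2138 → 10.2138 [wait]  node(3,1) S=94.5178 payoff=0.0000 vs cont=2.0955 → 2.0955 [wait]  node(3,2) S=117.0672 payoff=0.0000 vs cont=0.0000 → 0.0000 [wait]  node(3,3) S=144.9962 payoff=0.0000 vs cont=0.0000 → 0.0000 [wait]  ⇒ S*(3)=-
t_2: node(2,0) S=84.9284 payoff=0.0816 vs cont=6.0658 → 6.0658 [wait]  node(2,1) S=105.1900 payoff=0.0000 vs cont=1.0286 → 1.0286 [wait]  node(2,2) S=130.2855 payoff=0.0000 vs cont=0.0000 → 0.0000 [wait]  ⇒ S*(2)=-
t_1: node(1,0) S=94.5178 payoff=0.0000 vs cont=3.4939 → 3.4939 [wait]  node(1,1) S=117.0672 payoff=0.0000 vs cont=0.5049 → 0.5049 [wait]  ⇒ S*(1)=-
t_0: node(0,0) S=105.1900 payoff=0.0000 vs cont=1.9685 → 1.9685 [wait]  ⇒ S*(0)=-

price = 1.9685
boundary = - - - - 68.5696
tree:
1.9685
3.4939 0.5049
6.0658 1.0286 0.0000
10.2138 2.0955 0.0000 0.0000
16.4404 4.2693 0.0000 0.0000 0.0000
23.3972 8.6981 0.0000 0.0000 0.0000 0.0000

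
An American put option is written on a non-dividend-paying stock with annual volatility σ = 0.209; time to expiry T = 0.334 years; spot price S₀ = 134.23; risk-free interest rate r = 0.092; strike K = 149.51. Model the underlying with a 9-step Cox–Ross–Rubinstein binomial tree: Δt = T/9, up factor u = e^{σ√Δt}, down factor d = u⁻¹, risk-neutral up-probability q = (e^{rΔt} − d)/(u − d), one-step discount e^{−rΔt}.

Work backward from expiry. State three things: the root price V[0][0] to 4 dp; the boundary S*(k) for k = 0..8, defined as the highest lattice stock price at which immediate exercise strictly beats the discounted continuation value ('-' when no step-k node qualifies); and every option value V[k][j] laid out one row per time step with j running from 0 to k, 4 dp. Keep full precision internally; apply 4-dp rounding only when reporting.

price = 15.3292
boundary = - 128.9329 134.2300 128.9329 134.2300 128.9329 134.2300 139.7447 134.2300
tree:
15.3292
20.5771 10.8185
25.6651 15.2800 6.9694
30.5523 20.5771 10.5181 3.8973
35.2467 25.6651 15.2800 6.4033 1.7213
39.7558 30.5523 20.5771 10.1322 3.1694 0.4605
44.0870 35.2467 25.6651 15.2800 5.6759 0.9883 0.0000
48.2472 39.7558 30.5523 20.5771 9.7653 2.1207 0.0000 0.0000
52.2433 44.0870 35.2467 25.6651 15.2800 4.5507 0.0000 0.0000 0.0000
56.0817 48.2472 39.7558 30.5523 20.5771 9.7653 0.0000 0.0000 0.0000 0.0000

Δt=0.03711, u=1.04108, d=0.96054, q=0.53240, disc=e^(-rΔt)=0.99659
k=9 terminal: V=max(K-S,0) → 56.0817 48.2472 39.7558 30.5523 20.5771 9.7653 0.0000 0.0000 0.0000 0.0000
k=8: j=0 S=97.2667 intr=52.2433 cont=51.7337 V=52.2433[EX]; j=1 S=105.4230 intr=44.0870 cont=43.5774 V=44.0870[EX]; j=2 S=114.2633 intr=35.2467 cont=34.7371 V=35.2467[EX]; j=3 S=123.8449 intr=25.6651 cont=25.1555 V=25.6651[EX]; j=4 S=134.2300 intr=15.2800 cont=14.7704 V=15.2800[EX]; j=5 S=145.4859 intr=4.0241 cont=4.5507 V=4.5507[hold]; j=6 S=157.6857 intr=0.0000 cont=0.0000 V=0.0000[hold]; j=7 S=170.9085 intr=0.0000 cont=0.0000 V=0.0000[hold]; j=8 S=185.2401 intr=0.0000 cont=0.0000 V=0.0000[hold]  S*(8)=134.2300
k=7: j=0 S=101.2628 intr=48.2472 cont=47.7376 V=48.2472[EX]; j=1 S=109.7542 intr=39.7558 cont=39.2462 V=39.7558[EX]; j=2 S=118.9577 intr=30.5523 cont=30.0427 V=30.5523[EX]; j=3 S=128.9329 intr=20.5771 cont=20.0675 V=20.5771[EX]; j=4 S=139.7447 intr=9.7653 cont=9.5352 V=9.7653[EX]; j=5 S=151.4630 intr=0.0000 cont=2.1207 V=2.1207[hold]; j=6 S=164.1640 intr=0.0000 cont=0.0000 V=0.0000[hold]; j=7 S=177.9301 intr=0.0000 cont=0.0000 V=0.0000[hold]  S*(7)=139.7447
k=6: j=0 S=105.4230 intr=44.0870 cont=43.5774 V=44.0870[EX]; j=1 S=114.2633 intr=35.2467 cont=34.7371 V=35.2467[EX]; j=2 S=123.8449 intr=25.6651 cont=25.1555 V=25.6651[EX]; j=3 S=134.2300 intr=15.2800 cont=14.7704 V=15.2800[EX]; j=4 S=145.4859 intr=4.0241 cont=5.6759 V=5.6759[hold]; j=5 S=157.6857 intr=0.0000 cont=0.9883 V=0.9883[hold]; j=6 S=170.9085 intr=0.0000 cont=0.0000 V=0.0000[hold]  S*(6)=134.2300
k=5: j=0 S=109.7542 intr=39.7558 cont=39.2462 V=39.7558[EX]; j=1 S=118.9577 intr=30.5523 cont=30.0427 V=30.5523[EX]; j=2 S=128.9329 intr=20.5771 cont=20.0675 V=20.5771[EX]; j=3 S=139.7447 intr=9.7653 cont=10.1322 V=10.1322[hold]; j=4 S=151.4630 intr=0.0000 cont=3.1694 V=3.1694[hold]; j=5 S=164.1640 intr=0.0000 cont=0.4605 V=0.4605[hold]  S*(5)=128.9329
k=4: j=0 S=114.2633 intr=35.2467 cont=34.7371 V=35.2467[EX]; j=1 S=123.8449 intr=25.6651 cont=25.1555 V=25.6651[EX]; j=2 S=134.2300 intr=15.2800 cont=14.9651 V=15.2800[EX]; j=3 S=145.4859 intr=4.0241 cont=6.4033 V=6.4033[hold]; j=4 S=157.6857 intr=0.0000 cont=1.7213 V=1.7213[hold]  S*(4)=134.2300
k=3: j=0 S=118.9577 intr=30.5523 cont=30.0427 V=30.5523[EX]; j=1 S=128.9329 intr=20.5771 cont=20.0675 V=20.5771[EX]; j=2 S=139.7447 intr=9.7653 cont=10.5181 V=10.5181[hold]; j=3 S=151.4630 intr=0.0000 cont=3.8973 V=3.8973[hold]  S*(3)=128.9329
k=2: j=0 S=123.8449 intr=25.6651 cont=25.1555 V=25.6651[EX]; j=1 S=134.2300 intr=15.2800 cont=15.1698 V=15.2800[EX]; j=2 S=145.4859 intr=4.0241 cont=6.9694 V=6.9694[hold]  S*(2)=134.2300
k=1: j=0 S=128.9329 intr=20.5771 cont=20.0675 V=20.5771[EX]; j=1 S=139.7447 intr=9.7653 cont=10.8185 V=10.8185[hold]  S*(1)=128.9329
k=0: j=0 S=134.2300 intr=15.2800 cont=15.3292 V=15.3292[hold]  S*(0)=-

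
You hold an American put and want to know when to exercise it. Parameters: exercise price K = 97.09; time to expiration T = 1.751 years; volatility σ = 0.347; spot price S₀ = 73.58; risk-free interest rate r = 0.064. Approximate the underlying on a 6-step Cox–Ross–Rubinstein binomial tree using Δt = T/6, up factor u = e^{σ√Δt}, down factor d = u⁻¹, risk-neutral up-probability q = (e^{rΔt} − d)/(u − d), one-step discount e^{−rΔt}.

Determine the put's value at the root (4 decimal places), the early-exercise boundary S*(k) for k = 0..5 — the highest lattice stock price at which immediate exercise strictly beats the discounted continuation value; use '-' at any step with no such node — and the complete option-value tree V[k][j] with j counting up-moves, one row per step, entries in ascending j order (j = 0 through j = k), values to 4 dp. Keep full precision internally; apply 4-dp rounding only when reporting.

price = 25.5432
boundary = - 61.0027 50.5753 61.0027 73.5800 61.0027
tree:
25.5432
36.0873 16.0928
46.5147 24.6193 8.2798
55.1597 36.0873 14.2225 2.7245
62.3270 46.5147 23.5100 5.5883 0.0000
68.2692 55.1597 36.0873 11.4621 0.0000 0.0000
73.1956 62.3270 46.5147 23.5100 0.0000 0.0000 0.0000

params: Δt=0.29183 u=1.20618 d=0.82907 q=0.50327 e^(-rΔt)=0.98150
t_6 payoffs: 73.1956 62.3270 46.5147 23.5100 0.0000 0.0000 0.0000
t_5: node(5,0) S=28.8208 payoff=68.2692 vs cont=66.4726 → 68.2692 [stop]  node(5,1) S=41.9303 payoff=55.1597 vs cont=53.3632 → 55.1597 [stop]  node(5,2) S=61.0027 payoff=36.0873 vs cont=34.2907 → 36.0873 [stop]  node(5,3) S=88.7504 payoff=8.3396 vs cont=11.4621 → 11.4621 [wait]  node(5,4) S=129.1195 payoff=0.0000 vs cont=0.0000 → 0.0000 [wait]  node(5,5) S=187.8508 payoff=0.0000 vs cont=0.0000 → 0.0000 [wait]  ⇒ S*(5)=61.0027
t_4: node(4,0) S=34.7630 payoff=62.3270 vs cont=60.5305 → 62.3270 [stop]  node(4,1) S=50.5753 payoff=46.5147 vs cont=44.7181 → 46.5147 [stop]  node(4,2) S=73.5800 payoff=23.5100 vs cont=23.2558 → 23.5100 [stop]  node(4,3) S=107.0486 payoff=0.0000 vs cont=5.5883 → 5.5883 [wait]  node(4,4) S=155.7408 payoff=0.0000 vs cont=0.0000 → 0.0000 [wait]  ⇒ S*(4)=73.5800
t_3: node(3,0) S=41.9303 payoff=55.1597 vs cont=53.3632 → 55.1597 [stop]  node(3,1) S=61.0027 payoff=36.0873 vs cont=34.2907 → 36.0873 [stop]  node(3,2) S=88.7504 payoff=8.3396 vs cont=14.2225 → 14.2225 [wait]  node(3,3) S=129.1195 payoff=0.0000 vs cont=2.7245 → 2.7245 [wait]  ⇒ S*(3)=61.0027
t_2: node(2,0) S=50.5753 payoff=46.5147 vs cont=44.7181 → 46.5147 [stop]  node(2,1) S=73.5800 payoff=23.5100 vs cont=24.6193 → 24.6193 [wait]  node(2,2) S=107.0486 payoff=0.0000 vs cont=8.2798 → 8.2798 [wait]  ⇒ S*(2)=50.5753
t_1: node(1,0) S=61.0027 payoff=36.0873 vs cont=34.8387 → 36.0873 [stop]  node(1,1) S=88.7504 payoff=8.3396 vs cont=16.0928 → 16.0928 [wait]  ⇒ S*(1)=61.0027
t_0: node(0,0) S=73.5800 payoff=23.5100 vs cont=25.5432 → 25.5432 [wait]  ⇒ S*(0)=-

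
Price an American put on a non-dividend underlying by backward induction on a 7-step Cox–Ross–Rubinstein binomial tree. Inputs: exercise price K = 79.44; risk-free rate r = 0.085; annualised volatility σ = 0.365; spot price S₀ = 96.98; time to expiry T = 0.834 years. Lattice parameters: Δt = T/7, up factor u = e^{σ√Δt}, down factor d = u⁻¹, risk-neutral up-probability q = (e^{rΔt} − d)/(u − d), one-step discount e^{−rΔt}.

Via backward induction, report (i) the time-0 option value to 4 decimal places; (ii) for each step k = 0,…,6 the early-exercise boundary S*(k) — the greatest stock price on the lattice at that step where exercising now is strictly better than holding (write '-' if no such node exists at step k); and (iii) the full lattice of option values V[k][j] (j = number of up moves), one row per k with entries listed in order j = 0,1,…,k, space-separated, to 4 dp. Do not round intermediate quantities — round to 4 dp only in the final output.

params: Δt=0.11914 u=1.13427 d=0.88163 q=0.50883 e^(-rΔt)=0.98992
t_7 payoffs: 39.2912 27.7860 12.9838 0.0000 0.0000 0.0000 0.0000 0.0000
t_6: node(6,0) S=45.5395 payoff=33.9005 vs cont=33.1000 → 33.9005 [stop]  node(6,1) S=58.5895 payoff=20.8505 vs cont=20.0501 → 20.8505 [stop]  node(6,2) S=75.3791 payoff=4.0609 vs cont=6.3130 → 6.3130 [wait]  node(6,3) S=96.9800 payoff=0.0000 vs cont=0.0000 → 0.0000 [wait]  node(6,4) S=124.7709 payoff=0.0000 vs cont=0.0000 → 0.0000 [wait]  node(6,5) S=160.5257 payoff=0.0000 vs cont=0.0000 → 0.0000 [wait]  node(6,6) S=206.5265 payoff=0.0000 vs cont=0.0000 → 0.0000 [wait]  ⇒ S*(6)=58.5895
t_5: node(5,0) S=51.6540 payoff=27.7860 vs cont=26.9855 → 27.7860 [stop]  node(5,1) S=66.4562 payoff=12.9838 vs cont=13.3178 → 13.3178 [wait]  node(5,2) S=85.5001 payoff=0.0000 vs cont=3.0695 → 3.0695 [wait]  node(5,3) S=110.0013 payoff=0.0000 vs cont=0.0000 → 0.0000 [wait]  node(5,4) S=141.5236 payoff=0.0000 vs cont=0.0000 → 0.0000 [wait]  node(5,5) S=182.0791 payoff=0.0000 vs cont=0.0000 → 0.0000 [wait]  ⇒ S*(5)=51.6540
t_4: node(4,0) S=58.5895 payoff=20.8505 vs cont=20.2183 → 20.8505 [stop]  node(4,1) S=75.3791 payoff=4.0609 vs cont=8.0214 → 8.0214 [wait]  node(4,2) S=96.9800 payoff=0.0000 vs cont=1.4924 → 1.4924 [wait]  node(4,3) S=124.7709 payoff=0.0000 vs cont=0.0000 → 0.0000 [wait]  node(4,4) S=160.5257 payoff=0.0000 vs cont=0.0000 → 0.0000 [wait]  ⇒ S*(4)=58.5895
t_3: node(3,0) S=66.4562 payoff=12.9838 vs cont=14.1783 → 14.1783 [wait]  node(3,1) S=85.5001 payoff=0.0000 vs cont=4.6519 → 4.6519 [wait]  node(3,2) S=110.0013 payoff=0.0000 vs cont=0.7256 → 0.7256 [wait]  node(3,3) S=141.5236 payoff=0.0000 vs cont=0.0000 → 0.0000 [wait]  ⇒ S*(3)=-
t_2: node(2,0) S=75.3791 payoff=4.0609 vs cont=9.2370 → 9.2370 [wait]  node(2,1) S=96.9800 payoff=0.0000 vs cont=2.6274 → 2.6274 [wait]  node(2,2) S=124.7709 payoff=0.0000 vs cont=0.3528 → 0.3528 [wait]  ⇒ S*(2)=-
t_1: node(1,0) S=85.5001 payoff=0.0000 vs cont=5.8146 → 5.8146 [wait]  node(1,1) S=110.0013 payoff=0.0000 vs cont=1.4552 → 1.4552 [wait]  ⇒ S*(1)=-
t_0: node(0,0) S=96.9800 payoff=0.0000 vs cont=3.5601 → 3.5601 [wait]  ⇒ S*(0)=-

price = 3.5601
boundary = - - - - 58.5895 51.6540 58.5895
tree:
3.5601
5.8146 1.4552
9.2370 2.6274 0.3528
14.1783 4.6519 0.7256 0.0000
20.8505 8.0214 1.4924 0.0000 0.0000
27.7860 13.3178 3.0695 0.0000 0.0000 0.0000
33.9005 20.8505 6.3130 0.0000 0.0000 0.0000 0.0000
39.2912 27.7860 12.9838 0.0000 0.0000 0.0000 0.0000 0.0000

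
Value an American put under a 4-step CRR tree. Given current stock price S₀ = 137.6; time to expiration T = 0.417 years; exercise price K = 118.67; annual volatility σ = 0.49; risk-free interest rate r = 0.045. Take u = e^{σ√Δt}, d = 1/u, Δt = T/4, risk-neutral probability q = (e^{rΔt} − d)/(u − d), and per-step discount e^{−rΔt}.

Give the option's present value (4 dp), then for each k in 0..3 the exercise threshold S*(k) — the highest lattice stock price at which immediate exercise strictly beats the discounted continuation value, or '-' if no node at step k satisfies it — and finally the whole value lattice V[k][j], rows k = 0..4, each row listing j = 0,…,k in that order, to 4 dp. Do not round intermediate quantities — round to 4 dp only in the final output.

price = 8.4270
boundary = - - - 85.6030
tree:
8.4270
13.7639 2.6195
21.8124 5.0161 0.0000
33.0670 9.6054 0.0000 0.0000
45.5932 18.3936 0.0000 0.0000 0.0000

Δt=0.10425  u=1.17141  d=0.85367  q=0.47533  discount=0.99532
step 4 (expiry): payoffs max(K−S,0) = 45.5932 18.3936 0.0000 0.0000 0.0000
step 3: (k=3,j=0): S=85.6030, (K−S)⁺=33.0670, hold=32.5116 ⇒ V=33.0670 exercise | (k=3,j=1): S=117.4651, (K−S)⁺=1.2049, hold=9.6054 ⇒ V=9.6054 continue | (k=3,j=2): S=161.1863, (K−S)⁺=0.0000, hold=0.0000 ⇒ V=0.0000 continue | (k=3,j=3): S=221.1809, (K−S)⁺=0.0000, hold=0.0000 ⇒ V=0.0000 continue  boundary S*=85.6030
step 2: (k=2,j=0): S=100.2764, (K−S)⁺=18.3936, hold=21.8124 ⇒ V=21.8124 continue | (k=2,j=1): S=137.6000, (K−S)⁺=0.0000, hold=5.0161 ⇒ V=5.0161 continue | (k=2,j=2): S=188.8156, (K−S)⁺=0.0000, hold=0.0000 ⇒ V=0.0000 continue  boundary S*=-
step 1: (k=1,j=0): S=117.4651, (K−S)⁺=1.2049, hold=13.7639 ⇒ V=13.7639 continue | (k=1,j=1): S=161.1863, (K−S)⁺=0.0000, hold=2.6195 ⇒ V=2.6195 continue  boundary S*=-
step 0: (k=0,j=0): S=137.6000, (K−S)⁺=0.0000, hold=8.4270 ⇒ V=8.4270 continue  boundary S*=-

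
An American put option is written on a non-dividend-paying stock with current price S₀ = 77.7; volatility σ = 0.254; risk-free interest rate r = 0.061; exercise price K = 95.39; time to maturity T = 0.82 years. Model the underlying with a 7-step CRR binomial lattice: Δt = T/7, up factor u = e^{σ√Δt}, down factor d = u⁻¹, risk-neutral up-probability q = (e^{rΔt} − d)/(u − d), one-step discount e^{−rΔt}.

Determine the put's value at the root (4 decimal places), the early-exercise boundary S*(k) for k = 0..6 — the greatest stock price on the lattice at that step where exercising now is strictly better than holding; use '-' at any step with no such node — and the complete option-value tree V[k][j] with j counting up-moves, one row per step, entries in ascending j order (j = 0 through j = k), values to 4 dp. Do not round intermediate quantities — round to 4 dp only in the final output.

price = 17.8868
boundary = - 71.2305 77.7000 71.2305 77.7000 71.2305 77.7000
tree:
17.8868
24.1595 12.3313
30.0904 17.6900 7.5445
35.5274 24.1595 11.8046 3.7080
40.5117 30.0904 17.6900 6.5235 1.1548
45.0810 35.5274 24.1595 11.0565 2.4204 0.0000
49.2699 40.5117 30.0904 17.6900 5.0730 0.0000 0.0000
53.1100 45.0810 35.5274 24.1595 10.6329 0.0000 0.0000 0.0000

params: Δt=0.11714 u=1.09083 d=0.91674 q=0.51947 e^(-rΔt)=0.99288
t_7 payoffs: 53.1100 45.0810 35.5274 24.1595 10.6329 0.0000 0.0000 0.0000
t_6: node(6,0) S=46.1201 payoff=49.2699 vs cont=48.5907 → 49.2699 [stop]  node(6,1) S=54.8783 payoff=40.5117 vs cont=39.8325 → 40.5117 [stop]  node(6,2) S=65.2996 payoff=30.0904 vs cont=29.4112 → 30.0904 [stop]  node(6,3) S=77.7000 payoff=17.6900 vs cont=17.0108 → 17.6900 [stop]  node(6,4) S=92.4552 payoff=2.9348 vs cont=5.0730 → 5.0730 [wait]  node(6,5) S=110.0124 payoff=0.0000 vs cont=0.0000 → 0.0000 [wait]  node(6,6) S=130.9037 payoff=0.0000 vs cont=0.0000 → 0.0000 [wait]  ⇒ S*(6)=77.7000
t_5: node(5,0) S=50.3090 payoff=45.0810 vs cont=44.4018 → 45.0810 [stop]  node(5,1) S=59.8626 payoff=35.5274 vs cont=34.8482 → 35.5274 [stop]  node(5,2) S=71.2305 payoff=24.1595 vs cont=23.4803 → 24.1595 [stop]  node(5,3) S=84.7571 payoff=10.6329 vs cont=11.0565 → 11.0565 [wait]  node(5,4) S=100.8524 payoff=0.0000 vs cont=2.4204 → 2.4204 [wait]  node(5,5) S=120.0043 payoff=0.0000 vs cont=0.0000 → 0.0000 [wait]  ⇒ S*(5)=71.2305
t_4: node(4,0) S=54.8783 payoff=40.5117 vs cont=39.8325 → 40.5117 [stop]  node(4,1) S=65.2996 payoff=30.0904 vs cont=29.4112 → 30.0904 [stop]  node(4,2) S=77.7000 payoff=17.6900 vs cont=17.2293 → 17.6900 [stop]  node(4,3) S=92.4552 payoff=2.9348 vs cont=6.5235 → 6.5235 [wait]  node(4,4) S=110.0124 payoff=0.0000 vs cont=1.1548 → 1.1548 [wait]  ⇒ S*(4)=77.7000
t_3: node(3,0) S=59.8626 payoff=35.5274 vs cont=34.8482 → 35.5274 [stop]  node(3,1) S=71.2305 payoff=24.1595 vs cont=23.4803 → 24.1595 [stop]  node(3,2) S=84.7571 payoff=10.6329 vs cont=11.8046 → 11.8046 [wait]  node(3,3) S=100.8524 payoff=0.0000 vs cont=3.7080 → 3.7080 [wait]  ⇒ S*(3)=71.2305
t_2: node(2,0) S=65.2996 payoff=30.0904 vs cont=29.4112 → 30.0904 [stop]  node(2,1) S=77.7000 payoff=17.6900 vs cont=17.6152 → 17.6900 [stop]  node(2,2) S=92.4552 payoff=2.9348 vs cont=7.5445 → 7.5445 [wait]  ⇒ S*(2)=77.7000
t_1: node(1,0) S=71.2305 payoff=24.1595 vs cont=23.4803 → 24.1595 [stop]  node(1,1) S=84.7571 payoff=10.6329 vs cont=12.3313 → 12.3313 [wait]  ⇒ S*(1)=71.2305
t_0: node(0,0) S=77.7000 payoff=17.6900 vs cont=17.8868 → 17.8868 [wait]  ⇒ S*(0)=-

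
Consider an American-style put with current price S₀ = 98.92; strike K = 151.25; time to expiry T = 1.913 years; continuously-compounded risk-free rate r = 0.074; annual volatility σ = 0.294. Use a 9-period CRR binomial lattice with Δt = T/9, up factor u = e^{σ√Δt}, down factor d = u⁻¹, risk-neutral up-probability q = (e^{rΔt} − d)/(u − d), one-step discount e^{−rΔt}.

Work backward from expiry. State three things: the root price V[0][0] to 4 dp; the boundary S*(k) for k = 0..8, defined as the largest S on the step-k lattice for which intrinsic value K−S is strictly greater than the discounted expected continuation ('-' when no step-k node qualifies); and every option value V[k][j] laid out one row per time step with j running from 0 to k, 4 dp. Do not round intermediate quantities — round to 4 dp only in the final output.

price = 52.3300
boundary = 98.9200 113.2793 98.9200 113.2793 98.9200 113.2793 98.9200 113.2793 129.7230
tree:
52.3300
64.8691 37.9707
75.8188 52.3300 25.8428
85.3804 64.8691 37.9707 15.6276
93.7301 75.8188 52.3300 24.8289 7.7573
101.0213 85.3804 64.8691 37.9707 13.6637 2.6365
107.3883 93.7301 75.8188 52.3300 23.3135 5.3273 0.2766
112.9482 101.0213 85.3804 64.8691 37.9707 10.7287 0.5908 0.0000
117.8034 107.3883 93.7301 75.8188 52.3300 21.5270 1.2622 0.0000 0.0000
122.0431 112.9482 101.0213 85.3804 64.8691 37.9707 2.6963 0.0000 0.0000 0.0000

Δt=0.21256  u=1.14516  d=0.87324  q=0.52447  discount=0.98439
step 9 (expiry): payoffs max(K−S,0) = 122.0431 112.9482 101.0213 85.3804 64.8691 37.9707 2.6963 0.0000 0.0000 0.0000
step 8: (k=8,j=0): S=33.4466, (K−S)⁺=117.8034, hold=115.4429 ⇒ V=117.8034 exercise | (k=8,j=1): S=43.8617, (K−S)⁺=107.3883, hold=105.0279 ⇒ V=107.3883 exercise | (k=8,j=2): S=57.5199, (K−S)⁺=93.7301, hold=91.3697 ⇒ V=93.7301 exercise | (k=8,j=3): S=75.4312, (K−S)⁺=75.8188, hold=73.4584 ⇒ V=75.8188 exercise | (k=8,j=4): S=98.9200, (K−S)⁺=52.3300, hold=49.9696 ⇒ V=52.3300 exercise | (k=8,j=5): S=129.7230, (K−S)⁺=21.5270, hold=19.1666 ⇒ V=21.5270 exercise | (k=8,j=6): S=170.1179, (K−S)⁺=0.0000, hold=1.2622 ⇒ V=1.2622 continue | (k=8,j=7): S=223.0914, (K−S)⁺=0.0000, hold=0.0000 ⇒ V=0.0000 continue | (k=8,j=8): S=292.5605, (K−S)⁺=0.0000, hold=0.0000 ⇒ V=0.0000 continue  boundary S*=129.7230
step 7: (k=7,j=0): S=38.3018, (K−S)⁺=112.9482, hold=110.5878 ⇒ V=112.9482 exercise | (k=7,j=1): S=50.2287, (K−S)⁺=101.0213, hold=98.6609 ⇒ V=101.0213 exercise | (k=7,j=2): S=65.8696, (K−S)⁺=85.3804, hold=83.0200 ⇒ V=85.3804 exercise | (k=7,j=3): S=86.3809, (K−S)⁺=64.8691, hold=62.5087 ⇒ V=64.8691 exercise | (k=7,j=4): S=113.2793, (K−S)⁺=37.9707, hold=35.6103 ⇒ V=37.9707 exercise | (k=7,j=5): S=148.5537, (K−S)⁺=2.6963, hold=10.7287 ⇒ V=10.7287 continue | (k=7,j=6): S=194.8123, (K−S)⁺=0.0000, hold=0.5908 ⇒ V=0.5908 continue | (k=7,j=7): S=255.4755, (K−S)⁺=0.0000, hold=0.0000 ⇒ V=0.0000 continue  boundary S*=113.2793
step 6: (k=6,j=0): S=43.8617, (K−S)⁺=107.3883, hold=105.0279 ⇒ V=107.3883 exercise | (k=6,j=1): S=57.5199, (K−S)⁺=93.7301, hold=91.3697 ⇒ V=93.7301 exercise | (k=6,j=2): S=75.4312, (K−S)⁺=75.8188, hold=73.4584 ⇒ V=75.8188 exercise | (k=6,j=3): S=98.9200, (K−S)⁺=52.3300, hold=49.9696 ⇒ V=52.3300 exercise | (k=6,j=4): S=129.7230, (K−S)⁺=21.5270, hold=23.3135 ⇒ V=23.3135 continue | (k=6,j=5): S=170.1179, (K−S)⁺=0.0000, hold=5.3273 ⇒ V=5.3273 continue | (k=6,j=6): S=223.0914, (K−S)⁺=0.0000, hold=0.2766 ⇒ V=0.2766 continue  boundary S*=98.9200
step 5: (k=5,j=0): S=50.2287, (K−S)⁺=101.0213, hold=98.6609 ⇒ V=101.0213 exercise | (k=5,j=1): S=65.8696, (K−S)⁺=85.3804, hold=83.0200 ⇒ V=85.3804 exercise | (k=5,j=2): S=86.3809, (K−S)⁺=64.8691, hold=62.5087 ⇒ V=64.8691 exercise | (k=5,j=3): S=113.2793, (K−S)⁺=37.9707, hold=36.5326 ⇒ V=37.9707 exercise | (k=5,j=4): S=148.5537, (K−S)⁺=2.6963, hold=13.6637 ⇒ V=13.6637 continue | (k=5,j=5): S=194.8123, (K−S)⁺=0.0000, hold=2.6365 ⇒ V=2.6365 continue  boundary S*=113.2793
step 4: (k=4,j=0): S=57.5199, (K−S)⁺=93.7301, hold=91.3697 ⇒ V=93.7301 exercise | (k=4,j=1): S=75.4312, (K−S)⁺=75.8188, hold=73.4584 ⇒ V=75.8188 exercise | (k=4,j=2): S=98.9200, (K−S)⁺=52.3300, hold=49.9696 ⇒ V=52.3300 exercise | (k=4,j=3): S=129.7230, (K−S)⁺=21.5270, hold=24.8289 ⇒ V=24.8289 continue | (k=4,j=4): S=170.1179, (K−S)⁺=0.0000, hold=7.7573 ⇒ V=7.7573 continue  boundary S*=98.9200
step 3: (k=3,j=0): S=65.8696, (K−S)⁺=85.3804, hold=83.0200 ⇒ V=85.3804 exercise | (k=3,j=1): S=86.3809, (K−S)⁺=64.8691, hold=62.5087 ⇒ V=64.8691 exercise | (k=3,j=2): S=113.2793, (K−S)⁺=37.9707, hold=37.3150 ⇒ V=37.9707 exercise | (k=3,j=3): S=148.5537, (K−S)⁺=2.6963, hold=15.6276 ⇒ V=15.6276 continue  boundary S*=113.2793
step 2: (k=2,j=0): S=75.4312, (K−S)⁺=75.8188, hold=73.4584 ⇒ V=75.8188 exercise | (k=2,j=1): S=98.9200, (K−S)⁺=52.3300, hold=49.9696 ⇒ V=52.3300 exercise | (k=2,j=2): S=129.7230, (K−S)⁺=21.5270, hold=25.8428 ⇒ V=25.8428 continue  boundary S*=98.9200
step 1: (k=1,j=0): S=86.3809, (K−S)⁺=64.8691, hold=62.5087 ⇒ V=64.8691 exercise | (k=1,j=1): S=113.2793, (K−S)⁺=37.9707, hold=37.8385 ⇒ V=37.9707 exercise  boundary S*=113.2793
step 0: (k=0,j=0): S=98.9200, (K−S)⁺=52.3300, hold=49.9696 ⇒ V=52.3300 exercise  boundary S*=98.9200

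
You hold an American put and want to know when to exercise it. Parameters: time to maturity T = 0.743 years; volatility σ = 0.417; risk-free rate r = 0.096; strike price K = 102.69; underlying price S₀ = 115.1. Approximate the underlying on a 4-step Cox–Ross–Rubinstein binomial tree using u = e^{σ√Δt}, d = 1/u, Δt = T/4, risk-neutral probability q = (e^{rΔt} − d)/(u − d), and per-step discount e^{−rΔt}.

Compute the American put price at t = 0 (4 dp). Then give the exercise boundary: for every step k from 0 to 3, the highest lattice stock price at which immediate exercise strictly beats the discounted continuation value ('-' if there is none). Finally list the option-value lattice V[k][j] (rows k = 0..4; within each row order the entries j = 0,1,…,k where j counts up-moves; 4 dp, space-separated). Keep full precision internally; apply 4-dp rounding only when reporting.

params: Δt=0.18575 u=1.19688 d=0.83550 q=0.50498 e^(-rΔt)=0.98233
t_4 payoffs: 46.6024 22.3427 0.0000 0.0000 0.0000
t_3: node(3,0) S=67.1304 payoff=35.5596 vs cont=33.7447 → 35.5596 [stop]  node(3,1) S=96.1664 payoff=6.5236 vs cont=10.8647 → 10.8647 [wait]  node(3,2) S=137.7614 payoff=0.0000 vs cont=0.0000 → 0.0000 [wait]  node(3,3) S=197.3475 payoff=0.0000 vs cont=0.0000 → 0.0000 [wait]  ⇒ S*(3)=67.1304
t_2: node(2,0) S=80.3473 payoff=22.3427 vs cont=22.6812 → 22.6812 [wait]  node(2,1) S=115.1000 payoff=0.0000 vs cont=5.2832 → 5.2832 [wait]  node(2,2) S=164.8844 payoff=0.0000 vs cont=0.0000 → 0.0000 [wait]  ⇒ S*(2)=-
t_1: node(1,0) S=96.1664 payoff=6.5236 vs cont=13.6500 → 13.6500 [wait]  node(1,1) S=137.7614 payoff=0.0000 vs cont=2.5691 → 2.5691 [wait]  ⇒ S*(1)=-
t_0: node(0,0) S=115.1000 payoff=0.0000 vs cont=7.9121 → 7.9121 [wait]  ⇒ S*(0)=-

price = 7.9121
boundary = - - - 67.1304
tree:
7.9121
13.6500 2.5691
22.6812 5.2832 0.0000
35.5596 10.8647 0.0000 0.0000
46.6024 22.3427 0.0000 0.0000 0.0000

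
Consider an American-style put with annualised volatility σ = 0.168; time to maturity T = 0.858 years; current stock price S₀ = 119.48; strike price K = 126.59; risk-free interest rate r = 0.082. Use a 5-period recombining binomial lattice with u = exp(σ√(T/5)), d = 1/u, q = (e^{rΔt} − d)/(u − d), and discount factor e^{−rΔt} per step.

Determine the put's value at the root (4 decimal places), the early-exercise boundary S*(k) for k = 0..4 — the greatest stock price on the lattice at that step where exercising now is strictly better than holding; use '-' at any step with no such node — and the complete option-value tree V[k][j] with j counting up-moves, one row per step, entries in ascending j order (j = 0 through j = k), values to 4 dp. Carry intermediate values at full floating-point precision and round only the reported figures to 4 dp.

price = 8.4647
boundary = - 111.4477 103.9554 111.4477 119.4800
tree:
8.4647
15.1423 3.9199
22.6346 7.8851 1.1943
29.6232 15.1423 2.9141 0.0000
36.1420 22.6346 7.1100 0.0000 0.0000
42.2225 29.6232 15.1423 0.0000 0.0000 0.0000

params: Δt=0.17160 u=1.07207 d=0.93277 q=0.58434 e^(-rΔt)=0.98603
t_5 payoffs: 42.2225 29.6232 15.1423 0.0000 0.0000 0.0000
t_4: node(4,0) S=90.4480 payoff=36.1420 vs cont=34.3732 → 36.1420 [stop]  node(4,1) S=103.9554 payoff=22.6346 vs cont=20.8658 → 22.6346 [stop]  node(4,2) S=119.4800 payoff=7.1100 vs cont=6.2061 → 7.1100 [stop]  node(4,3) S=137.3230 payoff=0.0000 vs cont=0.0000 → 0.0000 [wait]  node(4,4) S=157.8306 payoff=0.0000 vs cont=0.0000 → 0.0000 [wait]  ⇒ S*(4)=119.4800
t_3: node(3,0) S=96.9668 payoff=29.6232 vs cont=27.8544 → 29.6232 [stop]  node(3,1) S=111.4477 payoff=15.1423 vs cont=13.3735 → 15.1423 [stop]  node(3,2) S=128.0912 payoff=0.0000 vs cont=2.9141 → 2.9141 [wait]  node(3,3) S=147.2202 payoff=0.0000 vs cont=0.0000 → 0.0000 [wait]  ⇒ S*(3)=111.4477
t_2: node(2,0) S=103.9554 payoff=22.6346 vs cont=20.8658 → 22.6346 [stop]  node(2,1) S=119.4800 payoff=7.1100 vs cont=7.8851 → 7.8851 [wait]  node(2,2) S=137.3230 payoff=0.0000 vs cont=1.1943 → 1.1943 [wait]  ⇒ S*(2)=103.9554
t_1: node(1,0) S=111.4477 payoff=15.1423 vs cont=13.8201 → 15.1423 [stop]  node(1,1) S=128.0912 payoff=0.0000 vs cont=3.9199 → 3.9199 [wait]  ⇒ S*(1)=111.4477
t_0: node(0,0) S=119.4800 payoff=7.1100 vs cont=8.4647 → 8.4647 [wait]  ⇒ S*(0)=-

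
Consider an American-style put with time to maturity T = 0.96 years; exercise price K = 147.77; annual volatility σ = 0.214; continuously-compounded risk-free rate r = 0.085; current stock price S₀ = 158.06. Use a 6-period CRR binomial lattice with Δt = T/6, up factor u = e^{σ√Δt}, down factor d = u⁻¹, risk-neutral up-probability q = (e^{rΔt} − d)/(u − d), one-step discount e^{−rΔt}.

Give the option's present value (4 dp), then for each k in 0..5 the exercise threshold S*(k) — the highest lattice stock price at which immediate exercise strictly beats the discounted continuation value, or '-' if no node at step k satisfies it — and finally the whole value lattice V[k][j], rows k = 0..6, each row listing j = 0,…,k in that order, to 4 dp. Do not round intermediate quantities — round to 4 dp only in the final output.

params: Δt=0.16000 u=1.08937 d=0.91796 q=0.55850 e^(-rΔt)=0.98649
t_6 payoffs: 53.1967 35.5373 14.5803 0.0000 0.0000 0.0000 0.0000
t_5: node(5,0) S=103.0253 payoff=44.7447 vs cont=42.7486 → 44.7447 [stop]  node(5,1) S=122.2630 payoff=25.5070 vs cont=23.5109 → 25.5070 [stop]  node(5,2) S=145.0930 payoff=2.6770 vs cont=6.3503 → 6.3503 [wait]  node(5,3) S=172.1859 payoff=0.0000 vs cont=0.0000 → 0.0000 [wait]  node(5,4) S=204.3378 payoff=0.0000 vs cont=0.0000 → 0.0000 [wait]  node(5,5) S=242.4935 payoff=0.0000 vs cont=0.0000 → 0.0000 [wait]  ⇒ S*(5)=122.2630
t_4: node(4,0) S=112.2327 payoff=35.5373 vs cont=33.5412 → 35.5373 [stop]  node(4,1) S=133.1897 payoff=14.5803 vs cont=14.6080 → 14.6080 [wait]  node(4,2) S=158.0600 payoff=0.0000 vs cont=2.7658 → 2.7658 [wait]  node(4,3) S=187.5742 payoff=0.0000 vs cont=0.0000 → 0.0000 [wait]  node(4,4) S=222.5996 payoff=0.0000 vs cont=0.0000 → 0.0000 [wait]  ⇒ S*(4)=112.2327
t_3: node(3,0) S=122.2630 payoff=25.5070 vs cont=23.5262 → 25.5070 [stop]  node(3,1) S=145.0930 payoff=2.6770 vs cont=7.8862 → 7.8862 [wait]  node(3,2) S=172.1859 payoff=0.0000 vs cont=1.2046 → 1.2046 [wait]  node(3,3) S=204.3378 payoff=0.0000 vs cont=0.0000 → 0.0000 [wait]  ⇒ S*(3)=122.2630
t_2: node(2,0) S=133.1897 payoff=14.5803 vs cont=15.4542 → 15.4542 [wait]  node(2,1) S=158.0600 payoff=0.0000 vs cont=4.0984 → 4.0984 [wait]  node(2,2) S=187.5742 payoff=0.0000 vs cont=0.5247 → 0.5247 [wait]  ⇒ S*(2)=-
t_1: node(1,0) S=145.0930 payoff=2.6770 vs cont=8.9889 → 8.9889 [wait]  node(1,1) S=172.1859 payoff=0.0000 vs cont=2.0741 → 2.0741 [wait]  ⇒ S*(1)=-
t_0: node(0,0) S=158.0600 payoff=0.0000 vs cont=5.0577 → 5.0577 [wait]  ⇒ S*(0)=-

price = 5.0577
boundary = - - - 122.2630 112.2327 122.2630
tree:
5.0577
8.9889 2.0741
15.4542 4.0984 0.5247
25.5070 7.8862 1.2046 0.0000
35.5373 14.6080 2.7658 0.0000 0.0000
44.7447 25.5070 6.3503 0.0000 0.0000 0.0000
53.1967 35.5373 14.5803 0.0000 0.0000 0.0000 0.0000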